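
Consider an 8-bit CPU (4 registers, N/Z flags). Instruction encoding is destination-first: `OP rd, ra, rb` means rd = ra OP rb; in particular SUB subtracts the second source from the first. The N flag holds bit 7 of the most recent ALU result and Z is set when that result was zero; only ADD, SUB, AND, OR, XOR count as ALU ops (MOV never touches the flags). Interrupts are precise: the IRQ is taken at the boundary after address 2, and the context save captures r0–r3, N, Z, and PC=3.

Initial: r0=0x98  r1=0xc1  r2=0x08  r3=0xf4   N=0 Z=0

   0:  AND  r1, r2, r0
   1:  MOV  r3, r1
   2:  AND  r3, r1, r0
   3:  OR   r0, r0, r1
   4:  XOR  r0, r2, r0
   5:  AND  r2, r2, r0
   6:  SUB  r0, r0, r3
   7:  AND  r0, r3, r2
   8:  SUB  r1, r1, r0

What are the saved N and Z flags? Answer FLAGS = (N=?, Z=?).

after  0: r0=0x98 r1=0x08 r2=0x08 r3=0xf4  N=0 Z=0
after  1: r0=0x98 r1=0x08 r2=0x08 r3=0x08  N=0 Z=0
after  2: r0=0x98 r1=0x08 r2=0x08 r3=0x08  N=0 Z=0
-- IRQ taken; context saved, return-PC = 3 --

FLAGS = (N=0, Z=0)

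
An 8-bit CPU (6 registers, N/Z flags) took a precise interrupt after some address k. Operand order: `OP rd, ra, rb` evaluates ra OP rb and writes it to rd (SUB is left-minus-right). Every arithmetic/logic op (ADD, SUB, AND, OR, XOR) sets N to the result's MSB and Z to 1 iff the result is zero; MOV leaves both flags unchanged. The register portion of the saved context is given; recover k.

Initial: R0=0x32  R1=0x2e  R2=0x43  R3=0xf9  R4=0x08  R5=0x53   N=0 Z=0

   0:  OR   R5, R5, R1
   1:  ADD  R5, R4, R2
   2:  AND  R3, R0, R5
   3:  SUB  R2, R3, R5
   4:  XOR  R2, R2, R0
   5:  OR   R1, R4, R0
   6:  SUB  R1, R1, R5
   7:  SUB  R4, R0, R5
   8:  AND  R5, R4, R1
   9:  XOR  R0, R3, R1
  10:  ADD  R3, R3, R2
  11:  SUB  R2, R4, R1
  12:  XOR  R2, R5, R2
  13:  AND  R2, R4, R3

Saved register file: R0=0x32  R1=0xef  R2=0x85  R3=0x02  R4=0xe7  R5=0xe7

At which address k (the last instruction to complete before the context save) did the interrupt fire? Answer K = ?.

after  0: R0=0x32 R1=0x2e R2=0x43 R3=0xf9 R4=0x08 R5=0x7f  N=0 Z=0
after  1: R0=0x32 R1=0x2e R2=0x43 R3=0xf9 R4=0x08 R5=0x4b  N=0 Z=0
after  2: R0=0x32 R1=0x2e R2=0x43 R3=0x02 R4=0x08 R5=0x4b  N=0 Z=0
after  3: R0=0x32 R1=0x2e R2=0xb7 R3=0x02 R4=0x08 R5=0x4b  N=1 Z=0
after  4: R0=0x32 R1=0x2e R2=0x85 R3=0x02 R4=0x08 R5=0x4b  N=1 Z=0
after  5: R0=0x32 R1=0x3a R2=0x85 R3=0x02 R4=0x08 R5=0x4b  N=0 Z=0
after  6: R0=0x32 R1=0xef R2=0x85 R3=0x02 R4=0x08 R5=0x4b  N=1 Z=0
after  7: R0=0x32 R1=0xef R2=0x85 R3=0x02 R4=0xe7 R5=0x4b  N=1 Z=0
after  8: R0=0x32 R1=0xef R2=0x85 R3=0x02 R4=0xe7 R5=0xe7  N=1 Z=0
-- IRQ taken; context saved, return-PC = 9 --

K = 8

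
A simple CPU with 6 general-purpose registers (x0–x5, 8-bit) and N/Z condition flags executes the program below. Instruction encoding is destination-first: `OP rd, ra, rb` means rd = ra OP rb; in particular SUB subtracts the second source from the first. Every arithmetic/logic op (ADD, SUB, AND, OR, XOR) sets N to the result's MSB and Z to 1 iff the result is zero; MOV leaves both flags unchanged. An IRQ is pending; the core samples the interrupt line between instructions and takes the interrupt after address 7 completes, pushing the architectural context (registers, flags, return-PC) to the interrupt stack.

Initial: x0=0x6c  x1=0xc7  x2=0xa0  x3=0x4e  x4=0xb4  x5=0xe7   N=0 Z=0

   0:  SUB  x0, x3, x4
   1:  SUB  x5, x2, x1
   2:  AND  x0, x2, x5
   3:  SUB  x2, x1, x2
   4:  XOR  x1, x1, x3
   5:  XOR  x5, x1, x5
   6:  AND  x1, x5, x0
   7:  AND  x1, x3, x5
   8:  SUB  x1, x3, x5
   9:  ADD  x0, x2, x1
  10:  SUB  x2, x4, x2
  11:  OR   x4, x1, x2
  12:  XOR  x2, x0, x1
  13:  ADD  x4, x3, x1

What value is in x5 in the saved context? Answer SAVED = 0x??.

SAVED = 0x50

after  0: x0=0x9a x1=0xc7 x2=0xa0 x3=0x4e x4=0xb4 x5=0xe7  N=1 Z=0
after  1: x0=0x9a x1=0xc7 x2=0xa0 x3=0x4e x4=0xb4 x5=0xd9  N=1 Z=0
after  2: x0=0x80 x1=0xc7 x2=0xa0 x3=0x4e x4=0xb4 x5=0xd9  N=1 Z=0
after  3: x0=0x80 x1=0xc7 x2=0x27 x3=0x4e x4=0xb4 x5=0xd9  N=0 Z=0
after  4: x0=0x80 x1=0x89 x2=0x27 x3=0x4e x4=0xb4 x5=0xd9  N=1 Z=0
after  5: x0=0x80 x1=0x89 x2=0x27 x3=0x4e x4=0xb4 x5=0x50  N=0 Z=0
after  6: x0=0x80 x1=0x00 x2=0x27 x3=0x4e x4=0xb4 x5=0x50  N=0 Z=1
after  7: x0=0x80 x1=0x40 x2=0x27 x3=0x4e x4=0xb4 x5=0x50  N=0 Z=0
-- IRQ taken; context saved, return-PC = 8 --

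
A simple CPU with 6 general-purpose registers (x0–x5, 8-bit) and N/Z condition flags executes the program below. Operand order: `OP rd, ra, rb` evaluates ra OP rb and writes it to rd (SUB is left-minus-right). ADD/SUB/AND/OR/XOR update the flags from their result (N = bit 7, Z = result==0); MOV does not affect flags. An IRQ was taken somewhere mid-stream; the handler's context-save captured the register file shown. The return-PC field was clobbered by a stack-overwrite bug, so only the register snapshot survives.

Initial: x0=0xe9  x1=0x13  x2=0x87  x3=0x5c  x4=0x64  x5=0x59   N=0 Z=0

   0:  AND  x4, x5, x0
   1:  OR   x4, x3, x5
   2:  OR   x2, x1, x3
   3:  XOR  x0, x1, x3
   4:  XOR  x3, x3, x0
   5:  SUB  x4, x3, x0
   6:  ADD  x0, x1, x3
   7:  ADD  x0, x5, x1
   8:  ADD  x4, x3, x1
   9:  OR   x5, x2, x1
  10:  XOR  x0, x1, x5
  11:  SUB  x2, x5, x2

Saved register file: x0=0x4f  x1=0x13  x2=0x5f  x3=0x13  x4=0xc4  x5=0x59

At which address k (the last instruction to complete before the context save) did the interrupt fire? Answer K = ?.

after  0: x0=0xe9 x1=0x13 x2=0x87 x3=0x5c x4=0x49 x5=0x59  N=0 Z=0
after  1: x0=0xe9 x1=0x13 x2=0x87 x3=0x5c x4=0x5d x5=0x59  N=0 Z=0
after  2: x0=0xe9 x1=0x13 x2=0x5f x3=0x5c x4=0x5d x5=0x59  N=0 Z=0
after  3: x0=0x4f x1=0x13 x2=0x5f x3=0x5c x4=0x5d x5=0x59  N=0 Z=0
after  4: x0=0x4f x1=0x13 x2=0x5f x3=0x13 x4=0x5d x5=0x59  N=0 Z=0
after  5: x0=0x4f x1=0x13 x2=0x5f x3=0x13 x4=0xc4 x5=0x59  N=1 Z=0
-- IRQ taken; context saved, return-PC = 6 --

K = 5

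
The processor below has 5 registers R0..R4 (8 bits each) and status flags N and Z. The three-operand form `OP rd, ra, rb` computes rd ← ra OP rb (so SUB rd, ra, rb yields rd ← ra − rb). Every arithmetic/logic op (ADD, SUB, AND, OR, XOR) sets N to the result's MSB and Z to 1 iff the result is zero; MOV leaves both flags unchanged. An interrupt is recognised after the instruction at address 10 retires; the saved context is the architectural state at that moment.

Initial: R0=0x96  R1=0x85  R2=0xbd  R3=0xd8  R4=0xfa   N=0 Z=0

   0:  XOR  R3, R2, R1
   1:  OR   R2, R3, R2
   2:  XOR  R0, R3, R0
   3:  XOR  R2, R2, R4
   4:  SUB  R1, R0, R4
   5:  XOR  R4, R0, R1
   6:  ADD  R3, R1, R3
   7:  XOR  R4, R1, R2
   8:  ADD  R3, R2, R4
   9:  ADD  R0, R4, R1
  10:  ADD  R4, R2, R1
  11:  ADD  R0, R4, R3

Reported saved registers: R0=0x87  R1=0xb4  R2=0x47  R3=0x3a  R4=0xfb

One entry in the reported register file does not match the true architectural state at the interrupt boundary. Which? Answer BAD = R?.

after  0: R0=0x96 R1=0x85 R2=0xbd R3=0x38 R4=0xfa  N=0 Z=0
after  1: R0=0x96 R1=0x85 R2=0xbd R3=0x38 R4=0xfa  N=1 Z=0
after  2: R0=0xae R1=0x85 R2=0xbd R3=0x38 R4=0xfa  N=1 Z=0
after  3: R0=0xae R1=0x85 R2=0x47 R3=0x38 R4=0xfa  N=0 Z=0
after  4: R0=0xae R1=0xb4 R2=0x47 R3=0x38 R4=0xfa  N=1 Z=0
after  5: R0=0xae R1=0xb4 R2=0x47 R3=0x38 R4=0x1a  N=0 Z=0
after  6: R0=0xae R1=0xb4 R2=0x47 R3=0xec R4=0x1a  N=1 Z=0
after  7: R0=0xae R1=0xb4 R2=0x47 R3=0xec R4=0xf3  N=1 Z=0
after  8: R0=0xae R1=0xb4 R2=0x47 R3=0x3a R4=0xf3  N=0 Z=0
after  9: R0=0xa7 R1=0xb4 R2=0x47 R3=0x3a R4=0xf3  N=1 Z=0
after 10: R0=0xa7 R1=0xb4 R2=0x47 R3=0x3a R4=0xfb  N=1 Z=0
-- IRQ taken; context saved, return-PC = 11 --
mismatch: R0: reported 0x87 vs actual 0xa7

BAD = R0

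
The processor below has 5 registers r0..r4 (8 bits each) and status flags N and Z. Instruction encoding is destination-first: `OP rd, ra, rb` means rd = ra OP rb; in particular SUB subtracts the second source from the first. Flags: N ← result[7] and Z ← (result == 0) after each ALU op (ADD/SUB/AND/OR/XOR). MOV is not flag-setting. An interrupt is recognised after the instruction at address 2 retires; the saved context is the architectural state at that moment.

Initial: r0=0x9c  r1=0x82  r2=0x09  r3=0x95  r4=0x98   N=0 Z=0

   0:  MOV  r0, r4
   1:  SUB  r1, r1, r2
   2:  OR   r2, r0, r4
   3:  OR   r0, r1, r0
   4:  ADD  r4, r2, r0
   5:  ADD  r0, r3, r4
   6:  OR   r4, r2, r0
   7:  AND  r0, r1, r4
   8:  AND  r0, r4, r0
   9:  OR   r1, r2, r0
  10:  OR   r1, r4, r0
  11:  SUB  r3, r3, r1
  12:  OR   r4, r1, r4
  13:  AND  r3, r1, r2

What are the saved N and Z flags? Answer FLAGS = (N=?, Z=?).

FLAGS = (N=1, Z=0)

after  0: r0=0x98 r1=0x82 r2=0x09 r3=0x95 r4=0x98  N=0 Z=0
after  1: r0=0x98 r1=0x79 r2=0x09 r3=0x95 r4=0x98  N=0 Z=0
after  2: r0=0x98 r1=0x79 r2=0x98 r3=0x95 r4=0x98  N=1 Z=0
-- IRQ taken; context saved, return-PC = 3 --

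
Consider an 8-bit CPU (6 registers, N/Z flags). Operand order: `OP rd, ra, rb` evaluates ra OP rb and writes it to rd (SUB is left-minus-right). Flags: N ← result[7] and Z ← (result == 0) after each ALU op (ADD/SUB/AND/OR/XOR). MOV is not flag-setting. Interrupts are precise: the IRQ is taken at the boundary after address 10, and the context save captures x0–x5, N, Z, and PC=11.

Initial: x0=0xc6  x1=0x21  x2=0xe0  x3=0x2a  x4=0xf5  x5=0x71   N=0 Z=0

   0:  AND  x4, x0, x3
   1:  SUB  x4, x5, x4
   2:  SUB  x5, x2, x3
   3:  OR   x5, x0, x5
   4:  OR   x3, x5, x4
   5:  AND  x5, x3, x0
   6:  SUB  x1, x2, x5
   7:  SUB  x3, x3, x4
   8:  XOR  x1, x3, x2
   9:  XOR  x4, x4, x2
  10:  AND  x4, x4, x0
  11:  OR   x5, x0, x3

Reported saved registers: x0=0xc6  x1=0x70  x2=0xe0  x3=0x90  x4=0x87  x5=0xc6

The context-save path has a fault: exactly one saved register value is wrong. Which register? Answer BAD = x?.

BAD = x4

after  0: x0=0xc6 x1=0x21 x2=0xe0 x3=0x2a x4=0x02 x5=0x71  N=0 Z=0
after  1: x0=0xc6 x1=0x21 x2=0xe0 x3=0x2a x4=0x6f x5=0x71  N=0 Z=0
after  2: x0=0xc6 x1=0x21 x2=0xe0 x3=0x2a x4=0x6f x5=0xb6  N=1 Z=0
after  3: x0=0xc6 x1=0x21 x2=0xe0 x3=0x2a x4=0x6f x5=0xf6  N=1 Z=0
after  4: x0=0xc6 x1=0x21 x2=0xe0 x3=0xff x4=0x6f x5=0xf6  N=1 Z=0
after  5: x0=0xc6 x1=0x21 x2=0xe0 x3=0xff x4=0x6f x5=0xc6  N=1 Z=0
after  6: x0=0xc6 x1=0x1a x2=0xe0 x3=0xff x4=0x6f x5=0xc6  N=0 Z=0
after  7: x0=0xc6 x1=0x1a x2=0xe0 x3=0x90 x4=0x6f x5=0xc6  N=1 Z=0
after  8: x0=0xc6 x1=0x70 x2=0xe0 x3=0x90 x4=0x6f x5=0xc6  N=0 Z=0
after  9: x0=0xc6 x1=0x70 x2=0xe0 x3=0x90 x4=0x8f x5=0xc6  N=1 Z=0
after 10: x0=0xc6 x1=0x70 x2=0xe0 x3=0x90 x4=0x86 x5=0xc6  N=1 Z=0
-- IRQ taken; context saved, return-PC = 11 --
mismatch: x4: reported 0x87 vs actual 0x86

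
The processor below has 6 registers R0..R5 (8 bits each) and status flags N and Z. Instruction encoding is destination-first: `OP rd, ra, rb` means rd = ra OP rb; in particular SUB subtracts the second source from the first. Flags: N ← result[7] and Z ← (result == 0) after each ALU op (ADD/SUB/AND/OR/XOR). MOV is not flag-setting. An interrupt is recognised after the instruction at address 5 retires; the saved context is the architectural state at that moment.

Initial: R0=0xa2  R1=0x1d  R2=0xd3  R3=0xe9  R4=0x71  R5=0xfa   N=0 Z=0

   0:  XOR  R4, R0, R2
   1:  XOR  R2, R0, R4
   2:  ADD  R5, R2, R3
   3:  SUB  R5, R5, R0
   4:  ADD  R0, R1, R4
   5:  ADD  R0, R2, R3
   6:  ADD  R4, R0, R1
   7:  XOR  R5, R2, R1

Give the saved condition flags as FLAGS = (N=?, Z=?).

after  0: R0=0xa2 R1=0x1d R2=0xd3 R3=0xe9 R4=0x71 R5=0xfa  N=0 Z=0
after  1: R0=0xa2 R1=0x1d R2=0xd3 R3=0xe9 R4=0x71 R5=0xfa  N=1 Z=0
after  2: R0=0xa2 R1=0x1d R2=0xd3 R3=0xe9 R4=0x71 R5=0xbc  N=1 Z=0
after  3: R0=0xa2 R1=0x1d R2=0xd3 R3=0xe9 R4=0x71 R5=0x1a  N=0 Z=0
after  4: R0=0x8e R1=0x1d R2=0xd3 R3=0xe9 R4=0x71 R5=0x1a  N=1 Z=0
after  5: R0=0xbc R1=0x1d R2=0xd3 R3=0xe9 R4=0x71 R5=0x1a  N=1 Z=0
-- IRQ taken; context saved, return-PC = 6 --

FLAGS = (N=1, Z=0)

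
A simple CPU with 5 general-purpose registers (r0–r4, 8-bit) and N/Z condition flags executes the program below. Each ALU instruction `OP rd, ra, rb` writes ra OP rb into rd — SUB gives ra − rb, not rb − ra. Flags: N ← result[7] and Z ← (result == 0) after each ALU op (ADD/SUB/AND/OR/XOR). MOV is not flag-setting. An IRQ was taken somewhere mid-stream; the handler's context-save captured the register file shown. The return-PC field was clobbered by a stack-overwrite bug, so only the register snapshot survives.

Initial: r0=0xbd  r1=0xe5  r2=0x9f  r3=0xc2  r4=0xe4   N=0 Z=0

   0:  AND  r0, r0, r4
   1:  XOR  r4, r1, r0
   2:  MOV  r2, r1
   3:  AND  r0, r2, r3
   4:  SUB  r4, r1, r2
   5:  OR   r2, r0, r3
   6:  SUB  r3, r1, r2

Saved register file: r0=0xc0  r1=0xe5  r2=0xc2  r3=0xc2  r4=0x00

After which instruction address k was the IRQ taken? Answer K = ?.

after  0: r0=0xa4 r1=0xe5 r2=0x9f r3=0xc2 r4=0xe4  N=1 Z=0
after  1: r0=0xa4 r1=0xe5 r2=0x9f r3=0xc2 r4=0x41  N=0 Z=0
after  2: r0=0xa4 r1=0xe5 r2=0xe5 r3=0xc2 r4=0x41  N=0 Z=0
after  3: r0=0xc0 r1=0xe5 r2=0xe5 r3=0xc2 r4=0x41  N=1 Z=0
after  4: r0=0xc0 r1=0xe5 r2=0xe5 r3=0xc2 r4=0x00  N=0 Z=1
after  5: r0=0xc0 r1=0xe5 r2=0xc2 r3=0xc2 r4=0x00  N=1 Z=0
-- IRQ taken; context saved, return-PC = 6 --

K = 5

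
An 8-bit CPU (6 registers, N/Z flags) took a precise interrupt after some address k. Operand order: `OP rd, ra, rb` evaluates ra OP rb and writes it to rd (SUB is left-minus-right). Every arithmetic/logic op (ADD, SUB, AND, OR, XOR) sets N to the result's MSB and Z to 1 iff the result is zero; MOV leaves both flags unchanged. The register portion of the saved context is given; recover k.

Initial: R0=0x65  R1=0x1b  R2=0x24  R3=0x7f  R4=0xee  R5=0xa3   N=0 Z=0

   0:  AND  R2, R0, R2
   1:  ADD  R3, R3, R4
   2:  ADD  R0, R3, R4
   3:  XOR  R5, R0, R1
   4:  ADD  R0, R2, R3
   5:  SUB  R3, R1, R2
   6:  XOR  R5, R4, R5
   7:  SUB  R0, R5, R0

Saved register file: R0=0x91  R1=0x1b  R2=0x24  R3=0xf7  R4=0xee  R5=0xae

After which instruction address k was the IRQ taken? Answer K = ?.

after  0: R0=0x65 R1=0x1b R2=0x24 R3=0x7f R4=0xee R5=0xa3  N=0 Z=0
after  1: R0=0x65 R1=0x1b R2=0x24 R3=0x6d R4=0xee R5=0xa3  N=0 Z=0
after  2: R0=0x5b R1=0x1b R2=0x24 R3=0x6d R4=0xee R5=0xa3  N=0 Z=0
after  3: R0=0x5b R1=0x1b R2=0x24 R3=0x6d R4=0xee R5=0x40  N=0 Z=0
after  4: R0=0x91 R1=0x1b R2=0x24 R3=0x6d R4=0xee R5=0x40  N=1 Z=0
after  5: R0=0x91 R1=0x1b R2=0x24 R3=0xf7 R4=0xee R5=0x40  N=1 Z=0
after  6: R0=0x91 R1=0x1b R2=0x24 R3=0xf7 R4=0xee R5=0xae  N=1 Z=0
-- IRQ taken; context saved, return-PC = 7 --

K = 6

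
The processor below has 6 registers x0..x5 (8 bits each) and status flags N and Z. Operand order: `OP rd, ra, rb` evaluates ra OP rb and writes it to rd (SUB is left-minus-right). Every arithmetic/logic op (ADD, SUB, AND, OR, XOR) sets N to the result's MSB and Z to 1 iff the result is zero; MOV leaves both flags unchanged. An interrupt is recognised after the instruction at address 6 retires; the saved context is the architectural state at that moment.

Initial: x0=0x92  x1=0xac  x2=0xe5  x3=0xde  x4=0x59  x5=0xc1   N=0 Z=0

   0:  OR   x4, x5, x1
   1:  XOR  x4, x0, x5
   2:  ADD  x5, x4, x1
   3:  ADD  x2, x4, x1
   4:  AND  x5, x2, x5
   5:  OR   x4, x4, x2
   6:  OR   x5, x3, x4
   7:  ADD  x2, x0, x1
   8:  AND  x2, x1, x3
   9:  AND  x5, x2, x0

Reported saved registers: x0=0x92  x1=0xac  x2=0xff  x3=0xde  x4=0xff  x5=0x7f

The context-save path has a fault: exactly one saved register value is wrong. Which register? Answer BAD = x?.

after  0: x0=0x92 x1=0xac x2=0xe5 x3=0xde x4=0xed x5=0xc1  N=1 Z=0
after  1: x0=0x92 x1=0xac x2=0xe5 x3=0xde x4=0x53 x5=0xc1  N=0 Z=0
after  2: x0=0x92 x1=0xac x2=0xe5 x3=0xde x4=0x53 x5=0xff  N=1 Z=0
after  3: x0=0x92 x1=0xac x2=0xff x3=0xde x4=0x53 x5=0xff  N=1 Z=0
after  4: x0=0x92 x1=0xac x2=0xff x3=0xde x4=0x53 x5=0xff  N=1 Z=0
after  5: x0=0x92 x1=0xac x2=0xff x3=0xde x4=0xff x5=0xff  N=1 Z=0
after  6: x0=0x92 x1=0xac x2=0xff x3=0xde x4=0xff x5=0xff  N=1 Z=0
-- IRQ taken; context saved, return-PC = 7 --
mismatch: x5: reported 0x7f vs actual 0xff

BAD = x5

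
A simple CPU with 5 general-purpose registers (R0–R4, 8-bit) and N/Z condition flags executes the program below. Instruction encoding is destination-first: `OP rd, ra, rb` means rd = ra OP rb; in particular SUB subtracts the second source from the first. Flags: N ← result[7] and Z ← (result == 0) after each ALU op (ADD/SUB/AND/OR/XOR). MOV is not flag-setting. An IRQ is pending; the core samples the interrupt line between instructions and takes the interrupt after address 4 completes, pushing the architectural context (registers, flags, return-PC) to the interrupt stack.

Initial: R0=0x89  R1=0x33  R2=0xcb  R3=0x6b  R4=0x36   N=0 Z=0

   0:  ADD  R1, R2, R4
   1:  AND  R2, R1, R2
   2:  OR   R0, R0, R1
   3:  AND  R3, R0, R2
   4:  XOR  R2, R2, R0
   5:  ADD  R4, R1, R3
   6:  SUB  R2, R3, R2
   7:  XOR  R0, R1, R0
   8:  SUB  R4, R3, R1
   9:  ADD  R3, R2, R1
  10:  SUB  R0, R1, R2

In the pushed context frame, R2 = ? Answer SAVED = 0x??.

after  0: R0=0x89 R1=0x01 R2=0xcb R3=0x6b R4=0x36  N=0 Z=0
after  1: R0=0x89 R1=0x01 R2=0x01 R3=0x6b R4=0x36  N=0 Z=0
after  2: R0=0x89 R1=0x01 R2=0x01 R3=0x6b R4=0x36  N=1 Z=0
after  3: R0=0x89 R1=0x01 R2=0x01 R3=0x01 R4=0x36  N=0 Z=0
after  4: R0=0x89 R1=0x01 R2=0x88 R3=0x01 R4=0x36  N=1 Z=0
-- IRQ taken; context saved, return-PC = 5 --

SAVED = 0x88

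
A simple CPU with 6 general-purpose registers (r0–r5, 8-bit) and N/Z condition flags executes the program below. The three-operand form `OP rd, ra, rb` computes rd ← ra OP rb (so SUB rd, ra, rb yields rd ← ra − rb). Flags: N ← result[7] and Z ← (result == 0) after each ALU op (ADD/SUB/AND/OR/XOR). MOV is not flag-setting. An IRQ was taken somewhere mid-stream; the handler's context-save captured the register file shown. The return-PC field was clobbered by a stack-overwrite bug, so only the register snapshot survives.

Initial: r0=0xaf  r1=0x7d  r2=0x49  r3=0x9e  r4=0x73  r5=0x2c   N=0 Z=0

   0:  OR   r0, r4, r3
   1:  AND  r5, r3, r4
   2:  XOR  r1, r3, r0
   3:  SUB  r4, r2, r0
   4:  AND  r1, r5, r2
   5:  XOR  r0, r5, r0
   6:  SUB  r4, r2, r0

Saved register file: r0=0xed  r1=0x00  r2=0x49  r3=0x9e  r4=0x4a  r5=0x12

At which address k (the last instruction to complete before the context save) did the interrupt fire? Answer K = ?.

K = 5

after  0: r0=0xff r1=0x7d r2=0x49 r3=0x9e r4=0x73 r5=0x2c  N=1 Z=0
after  1: r0=0xff r1=0x7d r2=0x49 r3=0x9e r4=0x73 r5=0x12  N=0 Z=0
after  2: r0=0xff r1=0x61 r2=0x49 r3=0x9e r4=0x73 r5=0x12  N=0 Z=0
after  3: r0=0xff r1=0x61 r2=0x49 r3=0x9e r4=0x4a r5=0x12  N=0 Z=0
after  4: r0=0xff r1=0x00 r2=0x49 r3=0x9e r4=0x4a r5=0x12  N=0 Z=1
after  5: r0=0xed r1=0x00 r2=0x49 r3=0x9e r4=0x4a r5=0x12  N=1 Z=0
-- IRQ taken; context saved, return-PC = 6 --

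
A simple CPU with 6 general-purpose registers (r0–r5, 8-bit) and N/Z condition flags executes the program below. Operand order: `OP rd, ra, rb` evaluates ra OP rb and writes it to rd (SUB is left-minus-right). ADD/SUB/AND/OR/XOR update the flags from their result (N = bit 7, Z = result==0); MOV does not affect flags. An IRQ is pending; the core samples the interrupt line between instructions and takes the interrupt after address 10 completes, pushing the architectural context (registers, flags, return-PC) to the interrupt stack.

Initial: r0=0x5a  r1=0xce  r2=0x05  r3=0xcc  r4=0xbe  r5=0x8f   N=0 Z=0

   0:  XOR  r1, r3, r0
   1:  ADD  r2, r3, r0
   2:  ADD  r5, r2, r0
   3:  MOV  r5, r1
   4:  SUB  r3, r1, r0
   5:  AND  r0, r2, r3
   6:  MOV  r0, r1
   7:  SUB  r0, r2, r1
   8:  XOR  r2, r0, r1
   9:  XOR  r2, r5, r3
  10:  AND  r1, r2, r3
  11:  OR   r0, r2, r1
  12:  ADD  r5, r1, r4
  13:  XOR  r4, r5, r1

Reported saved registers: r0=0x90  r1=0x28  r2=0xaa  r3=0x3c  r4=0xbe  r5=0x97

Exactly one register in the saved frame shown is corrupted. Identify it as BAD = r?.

after  0: r0=0x5a r1=0x96 r2=0x05 r3=0xcc r4=0xbe r5=0x8f  N=1 Z=0
after  1: r0=0x5a r1=0x96 r2=0x26 r3=0xcc r4=0xbe r5=0x8f  N=0 Z=0
after  2: r0=0x5a r1=0x96 r2=0x26 r3=0xcc r4=0xbe r5=0x80  N=1 Z=0
after  3: r0=0x5a r1=0x96 r2=0x26 r3=0xcc r4=0xbe r5=0x96  N=1 Z=0
after  4: r0=0x5a r1=0x96 r2=0x26 r3=0x3c r4=0xbe r5=0x96  N=0 Z=0
after  5: r0=0x24 r1=0x96 r2=0x26 r3=0x3c r4=0xbe r5=0x96  N=0 Z=0
after  6: r0=0x96 r1=0x96 r2=0x26 r3=0x3c r4=0xbe r5=0x96  N=0 Z=0
after  7: r0=0x90 r1=0x96 r2=0x26 r3=0x3c r4=0xbe r5=0x96  N=1 Z=0
after  8: r0=0x90 r1=0x96 r2=0x06 r3=0x3c r4=0xbe r5=0x96  N=0 Z=0
after  9: r0=0x90 r1=0x96 r2=0xaa r3=0x3c r4=0xbe r5=0x96  N=1 Z=0
after 10: r0=0x90 r1=0x28 r2=0xaa r3=0x3c r4=0xbe r5=0x96  N=0 Z=0
-- IRQ taken; context saved, return-PC = 11 --
mismatch: r5: reported 0x97 vs actual 0x96

BAD = r5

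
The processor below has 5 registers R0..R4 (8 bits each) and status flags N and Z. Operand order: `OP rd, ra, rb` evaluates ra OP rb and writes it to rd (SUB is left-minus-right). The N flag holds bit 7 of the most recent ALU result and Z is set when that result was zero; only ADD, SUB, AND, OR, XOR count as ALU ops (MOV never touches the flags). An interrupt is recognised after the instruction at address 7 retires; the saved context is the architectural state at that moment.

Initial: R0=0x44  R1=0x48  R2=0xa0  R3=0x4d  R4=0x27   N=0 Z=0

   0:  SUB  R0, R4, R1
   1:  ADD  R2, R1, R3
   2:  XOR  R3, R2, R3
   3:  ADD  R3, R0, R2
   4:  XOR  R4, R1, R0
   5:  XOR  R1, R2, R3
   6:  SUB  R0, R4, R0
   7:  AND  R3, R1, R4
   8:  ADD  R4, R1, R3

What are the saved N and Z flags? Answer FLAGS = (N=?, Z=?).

FLAGS = (N=1, Z=0)

after  0: R0=0xdf R1=0x48 R2=0xa0 R3=0x4d R4=0x27  N=1 Z=0
after  1: R0=0xdf R1=0x48 R2=0x95 R3=0x4d R4=0x27  N=1 Z=0
after  2: R0=0xdf R1=0x48 R2=0x95 R3=0xd8 R4=0x27  N=1 Z=0
after  3: R0=0xdf R1=0x48 R2=0x95 R3=0x74 R4=0x27  N=0 Z=0
after  4: R0=0xdf R1=0x48 R2=0x95 R3=0x74 R4=0x97  N=1 Z=0
after  5: R0=0xdf R1=0xe1 R2=0x95 R3=0x74 R4=0x97  N=1 Z=0
after  6: R0=0xb8 R1=0xe1 R2=0x95 R3=0x74 R4=0x97  N=1 Z=0
after  7: R0=0xb8 R1=0xe1 R2=0x95 R3=0x81 R4=0x97  N=1 Z=0
-- IRQ taken; context saved, return-PC = 8 --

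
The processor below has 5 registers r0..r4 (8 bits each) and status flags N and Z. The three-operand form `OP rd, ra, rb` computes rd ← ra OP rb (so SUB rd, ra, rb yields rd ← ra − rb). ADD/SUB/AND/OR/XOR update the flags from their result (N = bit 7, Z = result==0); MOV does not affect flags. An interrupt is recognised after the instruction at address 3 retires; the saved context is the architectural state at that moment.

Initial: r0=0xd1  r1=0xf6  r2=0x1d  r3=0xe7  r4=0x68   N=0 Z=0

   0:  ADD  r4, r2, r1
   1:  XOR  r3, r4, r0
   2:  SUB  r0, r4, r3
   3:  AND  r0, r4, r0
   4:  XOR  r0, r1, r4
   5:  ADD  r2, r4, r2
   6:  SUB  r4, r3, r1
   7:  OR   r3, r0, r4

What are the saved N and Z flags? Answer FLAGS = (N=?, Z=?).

after  0: r0=0xd1 r1=0xf6 r2=0x1d r3=0xe7 r4=0x13  N=0 Z=0
after  1: r0=0xd1 r1=0xf6 r2=0x1d r3=0xc2 r4=0x13  N=1 Z=0
after  2: r0=0x51 r1=0xf6 r2=0x1d r3=0xc2 r4=0x13  N=0 Z=0
after  3: r0=0x11 r1=0xf6 r2=0x1d r3=0xc2 r4=0x13  N=0 Z=0
-- IRQ taken; context saved, return-PC = 4 --

FLAGS = (N=0, Z=0)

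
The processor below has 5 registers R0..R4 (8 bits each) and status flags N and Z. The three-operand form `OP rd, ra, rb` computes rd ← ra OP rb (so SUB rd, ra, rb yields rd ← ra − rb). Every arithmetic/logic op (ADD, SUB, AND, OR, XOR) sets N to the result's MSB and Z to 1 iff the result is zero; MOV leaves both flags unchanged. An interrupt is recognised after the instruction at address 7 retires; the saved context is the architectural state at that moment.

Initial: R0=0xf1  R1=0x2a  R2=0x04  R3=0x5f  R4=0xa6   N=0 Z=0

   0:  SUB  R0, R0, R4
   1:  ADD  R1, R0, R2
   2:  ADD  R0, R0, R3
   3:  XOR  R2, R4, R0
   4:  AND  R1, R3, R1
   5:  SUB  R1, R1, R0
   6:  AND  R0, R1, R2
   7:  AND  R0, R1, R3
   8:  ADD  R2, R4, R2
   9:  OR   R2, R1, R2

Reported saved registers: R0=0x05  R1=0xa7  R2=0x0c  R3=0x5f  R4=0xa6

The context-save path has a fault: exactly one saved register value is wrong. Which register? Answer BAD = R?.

after  0: R0=0x4b R1=0x2a R2=0x04 R3=0x5f R4=0xa6  N=0 Z=0
after  1: R0=0x4b R1=0x4f R2=0x04 R3=0x5f R4=0xa6  N=0 Z=0
after  2: R0=0xaa R1=0x4f R2=0x04 R3=0x5f R4=0xa6  N=1 Z=0
after  3: R0=0xaa R1=0x4f R2=0x0c R3=0x5f R4=0xa6  N=0 Z=0
after  4: R0=0xaa R1=0x4f R2=0x0c R3=0x5f R4=0xa6  N=0 Z=0
after  5: R0=0xaa R1=0xa5 R2=0x0c R3=0x5f R4=0xa6  N=1 Z=0
after  6: R0=0x04 R1=0xa5 R2=0x0c R3=0x5f R4=0xa6  N=0 Z=0
after  7: R0=0x05 R1=0xa5 R2=0x0c R3=0x5f R4=0xa6  N=0 Z=0
-- IRQ taken; context saved, return-PC = 8 --
mismatch: R1: reported 0xa7 vs actual 0xa5

BAD = R1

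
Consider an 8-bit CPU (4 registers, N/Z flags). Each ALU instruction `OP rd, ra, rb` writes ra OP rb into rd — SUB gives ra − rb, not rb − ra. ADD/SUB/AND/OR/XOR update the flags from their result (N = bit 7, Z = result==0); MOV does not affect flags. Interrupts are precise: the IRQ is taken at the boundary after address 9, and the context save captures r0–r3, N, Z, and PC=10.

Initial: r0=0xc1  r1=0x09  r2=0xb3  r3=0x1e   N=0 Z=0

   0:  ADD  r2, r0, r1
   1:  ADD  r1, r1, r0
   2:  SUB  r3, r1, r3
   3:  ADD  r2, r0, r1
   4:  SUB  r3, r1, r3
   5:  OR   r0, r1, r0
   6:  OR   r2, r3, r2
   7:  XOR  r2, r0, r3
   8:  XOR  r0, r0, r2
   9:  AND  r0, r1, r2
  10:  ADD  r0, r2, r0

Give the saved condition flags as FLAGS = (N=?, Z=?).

after  0: r0=0xc1 r1=0x09 r2=0xca r3=0x1e  N=1 Z=0
after  1: r0=0xc1 r1=0xca r2=0xca r3=0x1e  N=1 Z=0
after  2: r0=0xc1 r1=0xca r2=0xca r3=0xac  N=1 Z=0
after  3: r0=0xc1 r1=0xca r2=0x8b r3=0xac  N=1 Z=0
after  4: r0=0xc1 r1=0xca r2=0x8b r3=0x1e  N=0 Z=0
after  5: r0=0xcb r1=0xca r2=0x8b r3=0x1e  N=1 Z=0
after  6: r0=0xcb r1=0xca r2=0x9f r3=0x1e  N=1 Z=0
after  7: r0=0xcb r1=0xca r2=0xd5 r3=0x1e  N=1 Z=0
after  8: r0=0x1e r1=0xca r2=0xd5 r3=0x1e  N=0 Z=0
after  9: r0=0xc0 r1=0xca r2=0xd5 r3=0x1e  N=1 Z=0
-- IRQ taken; context saved, return-PC = 10 --

FLAGS = (N=1, Z=0)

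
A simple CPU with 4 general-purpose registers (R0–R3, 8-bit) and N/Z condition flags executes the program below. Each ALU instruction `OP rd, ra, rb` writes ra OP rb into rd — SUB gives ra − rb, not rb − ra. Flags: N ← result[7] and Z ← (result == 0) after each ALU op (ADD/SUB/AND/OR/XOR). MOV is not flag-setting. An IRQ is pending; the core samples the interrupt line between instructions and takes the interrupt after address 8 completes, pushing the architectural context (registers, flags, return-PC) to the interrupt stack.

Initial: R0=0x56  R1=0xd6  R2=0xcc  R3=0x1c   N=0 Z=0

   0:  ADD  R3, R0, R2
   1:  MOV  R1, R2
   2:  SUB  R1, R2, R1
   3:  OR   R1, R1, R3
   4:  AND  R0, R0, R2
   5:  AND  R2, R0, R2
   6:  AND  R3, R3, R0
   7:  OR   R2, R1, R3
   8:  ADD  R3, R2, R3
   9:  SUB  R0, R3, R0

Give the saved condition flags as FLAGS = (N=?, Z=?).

FLAGS = (N=0, Z=0)

after  0: R0=0x56 R1=0xd6 R2=0xcc R3=0x22  N=0 Z=0
after  1: R0=0x56 R1=0xcc R2=0xcc R3=0x22  N=0 Z=0
after  2: R0=0x56 R1=0x00 R2=0xcc R3=0x22  N=0 Z=1
after  3: R0=0x56 R1=0x22 R2=0xcc R3=0x22  N=0 Z=0
after  4: R0=0x44 R1=0x22 R2=0xcc R3=0x22  N=0 Z=0
after  5: R0=0x44 R1=0x22 R2=0x44 R3=0x22  N=0 Z=0
after  6: R0=0x44 R1=0x22 R2=0x44 R3=0x00  N=0 Z=1
after  7: R0=0x44 R1=0x22 R2=0x22 R3=0x00  N=0 Z=0
after  8: R0=0x44 R1=0x22 R2=0x22 R3=0x22  N=0 Z=0
-- IRQ taken; context saved, return-PC = 9 --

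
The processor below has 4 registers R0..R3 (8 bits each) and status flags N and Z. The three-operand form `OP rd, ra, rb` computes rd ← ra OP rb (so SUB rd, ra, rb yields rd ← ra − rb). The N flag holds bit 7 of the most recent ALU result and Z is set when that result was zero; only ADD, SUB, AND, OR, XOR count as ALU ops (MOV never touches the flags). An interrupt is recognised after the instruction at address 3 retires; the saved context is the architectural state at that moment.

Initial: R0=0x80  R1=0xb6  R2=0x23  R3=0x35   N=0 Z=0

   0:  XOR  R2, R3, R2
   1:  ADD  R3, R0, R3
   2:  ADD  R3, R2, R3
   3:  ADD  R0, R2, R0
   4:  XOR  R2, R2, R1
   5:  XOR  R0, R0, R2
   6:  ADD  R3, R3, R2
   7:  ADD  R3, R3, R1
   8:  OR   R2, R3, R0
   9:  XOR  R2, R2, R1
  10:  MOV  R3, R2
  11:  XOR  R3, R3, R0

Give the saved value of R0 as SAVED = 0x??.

SAVED = 0x96

after  0: R0=0x80 R1=0xb6 R2=0x16 R3=0x35  N=0 Z=0
after  1: R0=0x80 R1=0xb6 R2=0x16 R3=0xb5  N=1 Z=0
after  2: R0=0x80 R1=0xb6 R2=0x16 R3=0xcb  N=1 Z=0
after  3: R0=0x96 R1=0xb6 R2=0x16 R3=0xcb  N=1 Z=0
-- IRQ taken; context saved, return-PC = 4 --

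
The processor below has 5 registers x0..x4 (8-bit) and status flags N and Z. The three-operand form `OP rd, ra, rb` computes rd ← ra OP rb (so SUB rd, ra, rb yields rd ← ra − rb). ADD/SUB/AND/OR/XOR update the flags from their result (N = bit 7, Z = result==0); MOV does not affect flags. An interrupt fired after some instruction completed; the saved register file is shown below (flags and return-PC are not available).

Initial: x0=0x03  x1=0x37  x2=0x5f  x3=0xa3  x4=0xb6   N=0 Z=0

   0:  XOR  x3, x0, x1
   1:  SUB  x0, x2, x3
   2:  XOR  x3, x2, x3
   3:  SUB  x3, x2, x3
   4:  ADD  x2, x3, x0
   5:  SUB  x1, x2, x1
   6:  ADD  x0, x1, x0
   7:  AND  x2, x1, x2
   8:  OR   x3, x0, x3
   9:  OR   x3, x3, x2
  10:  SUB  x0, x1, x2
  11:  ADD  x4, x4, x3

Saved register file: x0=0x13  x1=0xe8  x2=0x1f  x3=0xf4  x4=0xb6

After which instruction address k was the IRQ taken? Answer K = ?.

after  0: x0=0x03 x1=0x37 x2=0x5f x3=0x34 x4=0xb6  N=0 Z=0
after  1: x0=0x2b x1=0x37 x2=0x5f x3=0x34 x4=0xb6  N=0 Z=0
after  2: x0=0x2b x1=0x37 x2=0x5f x3=0x6b x4=0xb6  N=0 Z=0
after  3: x0=0x2b x1=0x37 x2=0x5f x3=0xf4 x4=0xb6  N=1 Z=0
after  4: x0=0x2b x1=0x37 x2=0x1f x3=0xf4 x4=0xb6  N=0 Z=0
after  5: x0=0x2b x1=0xe8 x2=0x1f x3=0xf4 x4=0xb6  N=1 Z=0
after  6: x0=0x13 x1=0xe8 x2=0x1f x3=0xf4 x4=0xb6  N=0 Z=0
-- IRQ taken; context saved, return-PC = 7 --

K = 6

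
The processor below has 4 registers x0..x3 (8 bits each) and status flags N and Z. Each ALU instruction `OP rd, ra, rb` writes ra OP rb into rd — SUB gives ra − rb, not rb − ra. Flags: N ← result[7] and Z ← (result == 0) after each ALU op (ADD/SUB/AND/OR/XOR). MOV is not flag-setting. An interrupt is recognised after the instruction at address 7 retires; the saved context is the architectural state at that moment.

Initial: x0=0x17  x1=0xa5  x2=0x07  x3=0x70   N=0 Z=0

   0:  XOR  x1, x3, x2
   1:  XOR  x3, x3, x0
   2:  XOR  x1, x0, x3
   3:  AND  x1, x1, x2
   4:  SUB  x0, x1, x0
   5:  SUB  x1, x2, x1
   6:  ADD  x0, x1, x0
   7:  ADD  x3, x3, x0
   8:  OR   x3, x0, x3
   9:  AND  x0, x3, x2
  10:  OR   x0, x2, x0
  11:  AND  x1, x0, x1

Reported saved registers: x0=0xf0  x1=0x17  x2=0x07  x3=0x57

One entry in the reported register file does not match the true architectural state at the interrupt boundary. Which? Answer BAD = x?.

BAD = x1

after  0: x0=0x17 x1=0x77 x2=0x07 x3=0x70  N=0 Z=0
after  1: x0=0x17 x1=0x77 x2=0x07 x3=0x67  N=0 Z=0
after  2: x0=0x17 x1=0x70 x2=0x07 x3=0x67  N=0 Z=0
after  3: x0=0x17 x1=0x00 x2=0x07 x3=0x67  N=0 Z=1
after  4: x0=0xe9 x1=0x00 x2=0x07 x3=0x67  N=1 Z=0
after  5: x0=0xe9 x1=0x07 x2=0x07 x3=0x67  N=0 Z=0
after  6: x0=0xf0 x1=0x07 x2=0x07 x3=0x67  N=1 Z=0
after  7: x0=0xf0 x1=0x07 x2=0x07 x3=0x57  N=0 Z=0
-- IRQ taken; context saved, return-PC = 8 --
mismatch: x1: reported 0x17 vs actual 0x07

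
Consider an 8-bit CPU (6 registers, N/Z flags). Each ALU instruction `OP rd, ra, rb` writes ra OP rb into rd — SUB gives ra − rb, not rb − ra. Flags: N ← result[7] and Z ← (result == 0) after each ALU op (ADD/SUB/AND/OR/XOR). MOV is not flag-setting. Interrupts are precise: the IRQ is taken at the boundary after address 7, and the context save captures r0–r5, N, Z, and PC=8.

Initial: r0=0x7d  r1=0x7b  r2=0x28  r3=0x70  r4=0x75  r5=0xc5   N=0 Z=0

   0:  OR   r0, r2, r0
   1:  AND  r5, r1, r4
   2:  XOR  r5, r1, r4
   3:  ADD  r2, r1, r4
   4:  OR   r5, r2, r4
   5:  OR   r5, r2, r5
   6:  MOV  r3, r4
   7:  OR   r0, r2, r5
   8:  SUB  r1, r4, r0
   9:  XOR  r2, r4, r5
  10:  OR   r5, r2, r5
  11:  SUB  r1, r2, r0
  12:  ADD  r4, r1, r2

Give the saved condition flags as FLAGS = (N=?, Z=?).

after  0: r0=0x7d r1=0x7b r2=0x28 r3=0x70 r4=0x75 r5=0xc5  N=0 Z=0
after  1: r0=0x7d r1=0x7b r2=0x28 r3=0x70 r4=0x75 r5=0x71  N=0 Z=0
after  2: r0=0x7d r1=0x7b r2=0x28 r3=0x70 r4=0x75 r5=0x0e  N=0 Z=0
after  3: r0=0x7d r1=0x7b r2=0xf0 r3=0x70 r4=0x75 r5=0x0e  N=1 Z=0
after  4: r0=0x7d r1=0x7b r2=0xf0 r3=0x70 r4=0x75 r5=0xf5  N=1 Z=0
after  5: r0=0x7d r1=0x7b r2=0xf0 r3=0x70 r4=0x75 r5=0xf5  N=1 Z=0
after  6: r0=0x7d r1=0x7b r2=0xf0 r3=0x75 r4=0x75 r5=0xf5  N=1 Z=0
after  7: r0=0xf5 r1=0x7b r2=0xf0 r3=0x75 r4=0x75 r5=0xf5  N=1 Z=0
-- IRQ taken; context saved, return-PC = 8 --

FLAGS = (N=1, Z=0)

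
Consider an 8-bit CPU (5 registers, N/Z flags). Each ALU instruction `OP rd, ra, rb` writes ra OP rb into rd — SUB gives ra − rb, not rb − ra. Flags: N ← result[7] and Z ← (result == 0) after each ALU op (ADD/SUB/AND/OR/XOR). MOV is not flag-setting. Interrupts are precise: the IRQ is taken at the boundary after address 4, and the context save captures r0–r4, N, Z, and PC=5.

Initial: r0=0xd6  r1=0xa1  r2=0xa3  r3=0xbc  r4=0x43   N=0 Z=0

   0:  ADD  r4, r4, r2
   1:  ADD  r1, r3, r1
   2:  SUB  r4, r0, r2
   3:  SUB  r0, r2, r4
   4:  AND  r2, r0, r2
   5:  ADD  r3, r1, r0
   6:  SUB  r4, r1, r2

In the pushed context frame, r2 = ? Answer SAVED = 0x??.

SAVED = 0x20

after  0: r0=0xd6 r1=0xa1 r2=0xa3 r3=0xbc r4=0xe6  N=1 Z=0
after  1: r0=0xd6 r1=0x5d r2=0xa3 r3=0xbc r4=0xe6  N=0 Z=0
after  2: r0=0xd6 r1=0x5d r2=0xa3 r3=0xbc r4=0x33  N=0 Z=0
after  3: r0=0x70 r1=0x5d r2=0xa3 r3=0xbc r4=0x33  N=0 Z=0
after  4: r0=0x70 r1=0x5d r2=0x20 r3=0xbc r4=0x33  N=0 Z=0
-- IRQ taken; context saved, return-PC = 5 --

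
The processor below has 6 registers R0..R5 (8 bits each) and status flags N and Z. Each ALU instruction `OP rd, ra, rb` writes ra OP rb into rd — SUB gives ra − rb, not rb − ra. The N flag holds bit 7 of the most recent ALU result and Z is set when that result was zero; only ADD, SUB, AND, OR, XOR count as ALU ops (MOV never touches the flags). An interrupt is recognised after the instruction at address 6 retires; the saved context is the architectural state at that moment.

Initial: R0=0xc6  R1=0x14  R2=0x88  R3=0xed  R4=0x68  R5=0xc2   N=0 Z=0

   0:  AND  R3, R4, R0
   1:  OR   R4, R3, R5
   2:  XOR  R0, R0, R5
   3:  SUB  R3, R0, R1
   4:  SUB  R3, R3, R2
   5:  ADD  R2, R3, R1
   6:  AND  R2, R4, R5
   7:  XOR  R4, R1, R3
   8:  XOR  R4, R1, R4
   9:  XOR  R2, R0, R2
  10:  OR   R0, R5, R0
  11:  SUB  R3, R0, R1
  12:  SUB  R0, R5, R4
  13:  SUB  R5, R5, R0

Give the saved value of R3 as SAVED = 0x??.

SAVED = 0x68

after  0: R0=0xc6 R1=0x14 R2=0x88 R3=0x40 R4=0x68 R5=0xc2  N=0 Z=0
after  1: R0=0xc6 R1=0x14 R2=0x88 R3=0x40 R4=0xc2 R5=0xc2  N=1 Z=0
after  2: R0=0x04 R1=0x14 R2=0x88 R3=0x40 R4=0xc2 R5=0xc2  N=0 Z=0
after  3: R0=0x04 R1=0x14 R2=0x88 R3=0xf0 R4=0xc2 R5=0xc2  N=1 Z=0
after  4: R0=0x04 R1=0x14 R2=0x88 R3=0x68 R4=0xc2 R5=0xc2  N=0 Z=0
after  5: R0=0x04 R1=0x14 R2=0x7c R3=0x68 R4=0xc2 R5=0xc2  N=0 Z=0
after  6: R0=0x04 R1=0x14 R2=0xc2 R3=0x68 R4=0xc2 R5=0xc2  N=1 Z=0
-- IRQ taken; context saved, return-PC = 7 --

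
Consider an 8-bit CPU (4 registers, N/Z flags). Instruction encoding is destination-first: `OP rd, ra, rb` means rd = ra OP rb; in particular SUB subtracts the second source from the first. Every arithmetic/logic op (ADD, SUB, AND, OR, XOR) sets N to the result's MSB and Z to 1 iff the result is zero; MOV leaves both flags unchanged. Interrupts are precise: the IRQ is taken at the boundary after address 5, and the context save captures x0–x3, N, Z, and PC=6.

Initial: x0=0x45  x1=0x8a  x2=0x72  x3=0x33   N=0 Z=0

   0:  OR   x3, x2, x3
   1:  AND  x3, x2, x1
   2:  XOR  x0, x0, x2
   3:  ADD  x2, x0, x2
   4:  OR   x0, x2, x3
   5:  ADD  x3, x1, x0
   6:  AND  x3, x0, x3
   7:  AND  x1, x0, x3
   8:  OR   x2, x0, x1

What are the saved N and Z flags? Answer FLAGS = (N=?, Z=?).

after  0: x0=0x45 x1=0x8a x2=0x72 x3=0x73  N=0 Z=0
after  1: x0=0x45 x1=0x8a x2=0x72 x3=0x02  N=0 Z=0
after  2: x0=0x37 x1=0x8a x2=0x72 x3=0x02  N=0 Z=0
after  3: x0=0x37 x1=0x8a x2=0xa9 x3=0x02  N=1 Z=0
after  4: x0=0xab x1=0x8a x2=0xa9 x3=0x02  N=1 Z=0
after  5: x0=0xab x1=0x8a x2=0xa9 x3=0x35  N=0 Z=0
-- IRQ taken; context saved, return-PC = 6 --

FLAGS = (N=0, Z=0)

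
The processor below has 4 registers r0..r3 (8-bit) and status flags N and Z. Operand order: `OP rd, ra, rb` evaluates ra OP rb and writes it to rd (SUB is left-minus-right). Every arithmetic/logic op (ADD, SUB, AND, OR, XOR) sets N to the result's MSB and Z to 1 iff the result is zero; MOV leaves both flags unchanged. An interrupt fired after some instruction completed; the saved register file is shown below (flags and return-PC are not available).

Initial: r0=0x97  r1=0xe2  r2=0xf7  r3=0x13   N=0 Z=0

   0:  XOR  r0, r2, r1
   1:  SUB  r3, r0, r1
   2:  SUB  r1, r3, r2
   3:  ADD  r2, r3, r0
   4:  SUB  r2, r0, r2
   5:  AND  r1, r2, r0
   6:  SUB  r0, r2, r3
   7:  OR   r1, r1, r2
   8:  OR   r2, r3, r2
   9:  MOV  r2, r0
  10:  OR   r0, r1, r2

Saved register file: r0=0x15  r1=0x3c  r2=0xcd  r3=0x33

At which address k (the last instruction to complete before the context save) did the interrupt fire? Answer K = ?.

after  0: r0=0x15 r1=0xe2 r2=0xf7 r3=0x13  N=0 Z=0
after  1: r0=0x15 r1=0xe2 r2=0xf7 r3=0x33  N=0 Z=0
after  2: r0=0x15 r1=0x3c r2=0xf7 r3=0x33  N=0 Z=0
after  3: r0=0x15 r1=0x3c r2=0x48 r3=0x33  N=0 Z=0
after  4: r0=0x15 r1=0x3c r2=0xcd r3=0x33  N=1 Z=0
-- IRQ taken; context saved, return-PC = 5 --

K = 4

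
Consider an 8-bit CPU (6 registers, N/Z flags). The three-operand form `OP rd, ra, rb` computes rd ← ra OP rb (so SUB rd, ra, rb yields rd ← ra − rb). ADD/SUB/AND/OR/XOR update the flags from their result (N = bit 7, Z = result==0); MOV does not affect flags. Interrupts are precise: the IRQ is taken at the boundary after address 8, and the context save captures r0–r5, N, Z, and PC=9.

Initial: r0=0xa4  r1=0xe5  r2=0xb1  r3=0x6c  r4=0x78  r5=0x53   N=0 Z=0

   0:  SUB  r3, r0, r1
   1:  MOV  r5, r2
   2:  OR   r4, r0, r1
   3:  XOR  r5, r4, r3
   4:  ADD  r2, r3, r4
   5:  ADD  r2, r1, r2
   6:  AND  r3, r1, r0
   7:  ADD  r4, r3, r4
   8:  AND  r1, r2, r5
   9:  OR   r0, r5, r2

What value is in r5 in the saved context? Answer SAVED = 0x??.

SAVED = 0x5a

after  0: r0=0xa4 r1=0xe5 r2=0xb1 r3=0xbf r4=0x78 r5=0x53  N=1 Z=0
after  1: r0=0xa4 r1=0xe5 r2=0xb1 r3=0xbf r4=0x78 r5=0xb1  N=1 Z=0
after  2: r0=0xa4 r1=0xe5 r2=0xb1 r3=0xbf r4=0xe5 r5=0xb1  N=1 Z=0
after  3: r0=0xa4 r1=0xe5 r2=0xb1 r3=0xbf r4=0xe5 r5=0x5a  N=0 Z=0
after  4: r0=0xa4 r1=0xe5 r2=0xa4 r3=0xbf r4=0xe5 r5=0x5a  N=1 Z=0
after  5: r0=0xa4 r1=0xe5 r2=0x89 r3=0xbf r4=0xe5 r5=0x5a  N=1 Z=0
after  6: r0=0xa4 r1=0xe5 r2=0x89 r3=0xa4 r4=0xe5 r5=0x5a  N=1 Z=0
after  7: r0=0xa4 r1=0xe5 r2=0x89 r3=0xa4 r4=0x89 r5=0x5a  N=1 Z=0
after  8: r0=0xa4 r1=0x08 r2=0x89 r3=0xa4 r4=0x89 r5=0x5a  N=0 Z=0
-- IRQ taken; context saved, return-PC = 9 --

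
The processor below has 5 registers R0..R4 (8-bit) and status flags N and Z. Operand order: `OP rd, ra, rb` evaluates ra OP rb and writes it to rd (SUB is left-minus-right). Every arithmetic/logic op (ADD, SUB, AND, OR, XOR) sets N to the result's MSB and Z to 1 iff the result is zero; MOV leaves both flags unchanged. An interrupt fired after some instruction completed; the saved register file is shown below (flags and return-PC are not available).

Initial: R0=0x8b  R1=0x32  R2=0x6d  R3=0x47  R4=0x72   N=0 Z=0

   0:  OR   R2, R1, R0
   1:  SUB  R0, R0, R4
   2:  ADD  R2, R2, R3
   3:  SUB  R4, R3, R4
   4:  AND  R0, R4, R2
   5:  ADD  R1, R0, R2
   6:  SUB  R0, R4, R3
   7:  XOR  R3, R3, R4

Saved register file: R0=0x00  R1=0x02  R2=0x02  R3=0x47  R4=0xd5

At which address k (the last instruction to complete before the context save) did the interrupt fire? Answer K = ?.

after  0: R0=0x8b R1=0x32 R2=0xbb R3=0x47 R4=0x72  N=1 Z=0
after  1: R0=0x19 R1=0x32 R2=0xbb R3=0x47 R4=0x72  N=0 Z=0
after  2: R0=0x19 R1=0x32 R2=0x02 R3=0x47 R4=0x72  N=0 Z=0
after  3: R0=0x19 R1=0x32 R2=0x02 R3=0x47 R4=0xd5  N=1 Z=0
after  4: R0=0x00 R1=0x32 R2=0x02 R3=0x47 R4=0xd5  N=0 Z=1
after  5: R0=0x00 R1=0x02 R2=0x02 R3=0x47 R4=0xd5  N=0 Z=0
-- IRQ taken; context saved, return-PC = 6 --

K = 5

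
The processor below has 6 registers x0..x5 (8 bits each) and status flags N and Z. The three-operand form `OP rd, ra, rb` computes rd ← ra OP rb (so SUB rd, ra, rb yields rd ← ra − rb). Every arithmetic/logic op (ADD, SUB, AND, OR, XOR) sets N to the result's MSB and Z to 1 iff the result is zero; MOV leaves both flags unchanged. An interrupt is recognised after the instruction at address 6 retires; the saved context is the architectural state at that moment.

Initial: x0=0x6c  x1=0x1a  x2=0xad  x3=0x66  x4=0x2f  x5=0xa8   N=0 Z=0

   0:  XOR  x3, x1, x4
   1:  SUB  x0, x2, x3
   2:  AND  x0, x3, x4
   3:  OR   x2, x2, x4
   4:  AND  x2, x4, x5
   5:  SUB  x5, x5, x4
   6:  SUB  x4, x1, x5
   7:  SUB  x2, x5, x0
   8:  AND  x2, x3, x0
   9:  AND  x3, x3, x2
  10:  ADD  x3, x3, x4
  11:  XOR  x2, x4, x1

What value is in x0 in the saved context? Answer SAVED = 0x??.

SAVED = 0x25

after  0: x0=0x6c x1=0x1a x2=0xad x3=0x35 x4=0x2f x5=0xa8  N=0 Z=0
after  1: x0=0x78 x1=0x1a x2=0xad x3=0x35 x4=0x2f x5=0xa8  N=0 Z=0
after  2: x0=0x25 x1=0x1a x2=0xad x3=0x35 x4=0x2f x5=0xa8  N=0 Z=0
after  3: x0=0x25 x1=0x1a x2=0xaf x3=0x35 x4=0x2f x5=0xa8  N=1 Z=0
after  4: x0=0x25 x1=0x1a x2=0x28 x3=0x35 x4=0x2f x5=0xa8  N=0 Z=0
after  5: x0=0x25 x1=0x1a x2=0x28 x3=0x35 x4=0x2f x5=0x79  N=0 Z=0
after  6: x0=0x25 x1=0x1a x2=0x28 x3=0x35 x4=0xa1 x5=0x79  N=1 Z=0
-- IRQ taken; context saved, return-PC = 7 --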